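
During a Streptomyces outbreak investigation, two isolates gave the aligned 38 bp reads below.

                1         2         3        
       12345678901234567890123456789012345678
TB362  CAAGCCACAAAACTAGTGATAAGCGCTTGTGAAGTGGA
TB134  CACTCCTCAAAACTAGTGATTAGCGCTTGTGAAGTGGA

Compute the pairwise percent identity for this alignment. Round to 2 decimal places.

Mismatches occur at site 3 (A/C), site 4 (G/T), site 7 (A/T), site 21 (A/T).
34 of the 38 sites match, so the percent identity is 34/38 × 100 = 89.47%.

89.47%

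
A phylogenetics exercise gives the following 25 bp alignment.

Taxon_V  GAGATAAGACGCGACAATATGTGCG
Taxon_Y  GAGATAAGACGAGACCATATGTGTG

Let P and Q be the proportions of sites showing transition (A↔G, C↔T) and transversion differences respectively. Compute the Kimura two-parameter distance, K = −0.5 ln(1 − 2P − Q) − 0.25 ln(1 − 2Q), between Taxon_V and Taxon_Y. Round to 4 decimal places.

0.1308

Differing sites — 12:C/A (Tv); 16:A/C (Tv); 24:C/T (Ti).
Of the 3 differences, 1 transition and 2 transversions over 25 sites: P = 1/25 = 0.040000, Q = 2/25 = 0.080000.
d = −0.5·ln(0.840000) − 0.25·ln(0.840000) = −0.5·(-0.174353) − 0.25·(-0.174353) = 0.1308.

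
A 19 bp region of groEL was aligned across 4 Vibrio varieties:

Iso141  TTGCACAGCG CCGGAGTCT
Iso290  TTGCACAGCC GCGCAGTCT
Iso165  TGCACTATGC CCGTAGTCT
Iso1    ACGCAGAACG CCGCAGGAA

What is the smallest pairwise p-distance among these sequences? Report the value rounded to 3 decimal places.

Pairwise Hamming distances:
  Iso141 vs Iso290: 3
  Iso141 vs Iso165: 9
  Iso141 vs Iso1: 8
  Iso290 vs Iso165: 9
  Iso290 vs Iso1: 9
  Iso165 vs Iso1: 13
The smallest is 3 mismatches, between Iso141 and Iso290; p = 3/19 = 0.158.

0.158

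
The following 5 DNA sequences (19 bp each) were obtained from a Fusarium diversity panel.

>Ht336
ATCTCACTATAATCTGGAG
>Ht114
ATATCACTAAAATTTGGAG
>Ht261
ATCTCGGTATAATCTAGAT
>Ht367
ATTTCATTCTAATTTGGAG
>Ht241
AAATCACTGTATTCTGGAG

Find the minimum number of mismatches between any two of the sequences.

Pairwise Hamming distances:
  Ht336 vs Ht114: 3
  Ht336 vs Ht261: 4
  Ht336 vs Ht367: 4
  Ht336 vs Ht241: 4
  Ht114 vs Ht261: 7
  Ht114 vs Ht367: 4
  Ht114 vs Ht241: 5
  Ht261 vs Ht367: 7
  Ht261 vs Ht241: 8
  Ht367 vs Ht241: 6
The smallest is 3, between Ht336 and Ht114.

3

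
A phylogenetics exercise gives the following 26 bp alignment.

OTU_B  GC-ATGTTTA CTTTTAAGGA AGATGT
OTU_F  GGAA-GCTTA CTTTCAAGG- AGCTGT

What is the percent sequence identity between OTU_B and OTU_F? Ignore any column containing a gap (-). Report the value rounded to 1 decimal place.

Excluding the 3 gap columns leaves 23 comparable sites.
Mismatches occur at site 2 (C↔G), site 7 (T↔C), site 15 (T↔C), site 23 (A↔C).
19 of the 23 comparable sites match, so the percent identity is 19/23 × 100 = 82.6%.

82.6%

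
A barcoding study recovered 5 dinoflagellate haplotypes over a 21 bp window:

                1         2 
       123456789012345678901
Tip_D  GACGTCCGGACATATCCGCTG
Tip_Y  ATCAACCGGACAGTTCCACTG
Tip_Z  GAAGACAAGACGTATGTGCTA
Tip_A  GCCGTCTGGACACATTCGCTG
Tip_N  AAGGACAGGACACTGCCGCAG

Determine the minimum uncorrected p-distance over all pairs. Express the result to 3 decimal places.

Pairwise Hamming distances:
  Tip_D vs Tip_Y: 7
  Tip_D vs Tip_Z: 8
  Tip_D vs Tip_A: 4
  Tip_D vs Tip_N: 8
  Tip_Y vs Tip_Z: 13
  Tip_Y vs Tip_A: 9
  Tip_Y vs Tip_N: 8
  Tip_Z vs Tip_A: 10
  Tip_Z vs Tip_N: 11
  Tip_A vs Tip_N: 9
The smallest is 4 mismatches, between Tip_D and Tip_A; p = 4/21 = 0.190.

0.190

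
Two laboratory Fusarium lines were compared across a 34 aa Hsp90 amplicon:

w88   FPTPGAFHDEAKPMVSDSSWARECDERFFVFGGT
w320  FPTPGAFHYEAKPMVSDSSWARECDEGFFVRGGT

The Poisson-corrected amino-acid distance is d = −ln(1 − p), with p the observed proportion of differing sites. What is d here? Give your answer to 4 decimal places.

Differing sites — 9:D/Y; 27:R/G; 31:F/R.
p = 3/34 = 0.088235.
d = −ln(1 − 0.088235) = −ln(0.911765) = 0.0924.

0.0924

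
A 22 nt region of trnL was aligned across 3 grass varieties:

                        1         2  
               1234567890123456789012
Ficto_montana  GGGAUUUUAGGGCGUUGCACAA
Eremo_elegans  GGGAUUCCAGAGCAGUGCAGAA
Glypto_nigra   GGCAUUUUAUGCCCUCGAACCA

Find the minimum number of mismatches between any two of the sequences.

Pairwise Hamming distances:
  Ficto_montana vs Eremo_elegans: 6
  Ficto_montana vs Glypto_nigra: 7
  Eremo_elegans vs Glypto_nigra: 12
The smallest is 6, between Ficto_montana and Eremo_elegans.

6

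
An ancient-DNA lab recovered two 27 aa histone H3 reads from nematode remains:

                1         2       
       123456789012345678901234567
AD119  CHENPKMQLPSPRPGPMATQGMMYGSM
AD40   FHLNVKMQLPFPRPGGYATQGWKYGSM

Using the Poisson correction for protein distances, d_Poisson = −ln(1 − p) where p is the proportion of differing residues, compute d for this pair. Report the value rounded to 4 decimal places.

0.3514

The sequences differ at positions 1 (C/F), 3 (E/L), 5 (P/V), 11 (S/F), 16 (P/G), 17 (M/Y), 22 (M/W), 23 (M/K).
p = 8/27 = 0.296296.
d = −ln(1 − 0.296296) = −ln(0.703704) = 0.3514.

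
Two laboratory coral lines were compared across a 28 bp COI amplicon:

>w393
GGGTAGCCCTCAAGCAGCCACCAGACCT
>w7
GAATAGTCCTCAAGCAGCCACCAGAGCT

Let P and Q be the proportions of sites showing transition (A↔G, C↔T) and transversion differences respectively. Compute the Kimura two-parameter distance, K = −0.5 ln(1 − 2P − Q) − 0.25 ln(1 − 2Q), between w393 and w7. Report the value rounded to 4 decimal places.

0.1624

Differing sites — 2:G/A (Ti); 3:G/A (Ti); 7:C/T (Ti); 26:C/G (Tv).
Of the 4 differences, 3 transitions and 1 transversion over 28 sites: P = 3/28 = 0.107143, Q = 1/28 = 0.035714.
d = −0.5·ln(0.750000) − 0.25·ln(0.928572) = −0.5·(-0.287682) − 0.25·(-0.074107) = 0.1624.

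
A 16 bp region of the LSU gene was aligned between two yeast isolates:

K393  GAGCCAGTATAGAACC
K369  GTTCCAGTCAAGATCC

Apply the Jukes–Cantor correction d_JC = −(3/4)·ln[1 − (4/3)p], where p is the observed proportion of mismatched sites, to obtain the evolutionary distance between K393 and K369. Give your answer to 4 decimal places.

The sequences differ at positions 2 (A/T), 3 (G/T), 9 (A/C), 10 (T/A), 14 (A/T).
p = 5/16 = 0.312500.
d = −0.75 · ln(1 − (4/3)·0.312500) = −0.75 · ln(0.583333) = −0.75 · (-0.538997) = 0.4042.

0.4042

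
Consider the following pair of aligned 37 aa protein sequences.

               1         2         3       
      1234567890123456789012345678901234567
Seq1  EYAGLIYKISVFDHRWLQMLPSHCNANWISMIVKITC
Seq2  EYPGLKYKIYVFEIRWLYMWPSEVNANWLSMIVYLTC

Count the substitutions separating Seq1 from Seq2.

12

The sequences differ at positions 3 (A/P), 6 (I/K), 10 (S/Y), 13 (D/E), 14 (H/I), 18 (Q/Y), 20 (L/W), 23 (H/E), 24 (C/V), 29 (I/L), 34 (K/Y), 35 (I/L).
That gives 12 mismatches out of 37 aligned sites, so the Hamming distance is 12.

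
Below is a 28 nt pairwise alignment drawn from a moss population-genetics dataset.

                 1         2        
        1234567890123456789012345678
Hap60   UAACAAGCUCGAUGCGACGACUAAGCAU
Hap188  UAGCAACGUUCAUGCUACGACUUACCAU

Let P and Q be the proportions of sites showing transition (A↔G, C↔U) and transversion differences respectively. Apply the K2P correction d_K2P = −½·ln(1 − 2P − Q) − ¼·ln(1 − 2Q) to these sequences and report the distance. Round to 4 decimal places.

0.3608

Mismatches occur at site 3 (A/G, transition), site 7 (G/C, transversion), site 8 (C/G, transversion), site 10 (C/U, transition), site 11 (G/C, transversion), site 16 (G/U, transversion), site 23 (A/U, transversion), site 25 (G/C, transversion).
Of the 8 differences, 2 transitions and 6 transversions over 28 sites: P = 2/28 = 0.071429, Q = 6/28 = 0.214286.
d = −0.5·ln(0.642856) − 0.25·ln(0.571428) = −0.5·(-0.441835) − 0.25·(-0.559617) = 0.3608.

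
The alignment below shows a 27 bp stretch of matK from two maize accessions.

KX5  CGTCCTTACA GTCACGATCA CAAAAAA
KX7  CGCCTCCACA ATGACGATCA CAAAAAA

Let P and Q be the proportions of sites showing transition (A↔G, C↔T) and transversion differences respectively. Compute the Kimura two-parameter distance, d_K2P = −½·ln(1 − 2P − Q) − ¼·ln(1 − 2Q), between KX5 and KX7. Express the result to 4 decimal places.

0.2809

The sequences differ at positions 3 (T/C, transition), 5 (C/T, transition), 6 (T/C, transition), 7 (T/C, transition), 11 (G/A, transition), 13 (C/G, transversion).
Of the 6 differences, 5 transitions and 1 transversion over 27 sites: P = 5/27 = 0.185185, Q = 1/27 = 0.037037.
d = −0.5·ln(0.592593) − 0.25·ln(0.925926) = −0.5·(-0.523247) − 0.25·(-0.076961) = 0.2809.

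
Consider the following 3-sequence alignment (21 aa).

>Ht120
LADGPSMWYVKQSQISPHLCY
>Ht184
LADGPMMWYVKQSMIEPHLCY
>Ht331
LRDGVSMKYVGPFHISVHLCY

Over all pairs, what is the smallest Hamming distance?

3

Pairwise Hamming distances:
  Ht120 vs Ht184: 3
  Ht120 vs Ht331: 8
  Ht184 vs Ht331: 10
The smallest is 3, between Ht120 and Ht184.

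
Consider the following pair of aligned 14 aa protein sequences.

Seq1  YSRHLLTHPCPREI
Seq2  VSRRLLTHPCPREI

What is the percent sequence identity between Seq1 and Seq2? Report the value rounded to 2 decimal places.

85.71%

Mismatches occur at site 1 (Y↔V), site 4 (H↔R).
12 of the 14 sites match, so the percent identity is 12/14 × 100 = 85.71%.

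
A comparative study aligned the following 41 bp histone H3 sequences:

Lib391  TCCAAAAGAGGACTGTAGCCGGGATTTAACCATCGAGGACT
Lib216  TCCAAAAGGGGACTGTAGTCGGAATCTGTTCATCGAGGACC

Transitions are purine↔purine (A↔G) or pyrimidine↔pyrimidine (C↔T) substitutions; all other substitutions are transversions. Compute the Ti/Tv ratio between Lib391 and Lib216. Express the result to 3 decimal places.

Differing sites — 9:A/G (Ti); 19:C/T (Ti); 23:G/A (Ti); 26:T/C (Ti); 28:A/G (Ti); 29:A/T (Tv); 30:C/T (Ti); 41:T/C (Ti).
Of the 8 differences, 7 transitions and 1 transversion, so Ti/Tv = 7/1 = 7.000.

7.000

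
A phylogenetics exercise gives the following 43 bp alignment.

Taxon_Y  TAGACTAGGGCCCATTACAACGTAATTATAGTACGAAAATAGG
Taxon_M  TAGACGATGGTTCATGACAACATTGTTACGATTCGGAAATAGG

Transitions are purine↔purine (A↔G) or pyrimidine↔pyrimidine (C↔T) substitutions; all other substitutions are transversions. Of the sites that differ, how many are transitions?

Differing sites — 6:T/G (Tv); 8:G/T (Tv); 11:C/T (Ti); 12:C/T (Ti); 16:T/G (Tv); 22:G/A (Ti); 24:A/T (Tv); 25:A/G (Ti); 29:T/C (Ti); 30:A/G (Ti); 31:G/A (Ti); 33:A/T (Tv); 36:A/G (Ti).
Of the 13 differences, 8 transitions and 5 transversions, so the answer is 8.

8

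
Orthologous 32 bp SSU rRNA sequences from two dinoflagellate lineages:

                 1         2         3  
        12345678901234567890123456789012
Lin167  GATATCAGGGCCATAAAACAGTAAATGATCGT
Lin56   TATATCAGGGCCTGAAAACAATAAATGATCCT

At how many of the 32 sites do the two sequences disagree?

5

The sequences differ at positions 1 (G/T), 13 (A/T), 14 (T/G), 21 (G/A), 31 (G/C).
That gives 5 mismatches out of 32 aligned sites, so the Hamming distance is 5.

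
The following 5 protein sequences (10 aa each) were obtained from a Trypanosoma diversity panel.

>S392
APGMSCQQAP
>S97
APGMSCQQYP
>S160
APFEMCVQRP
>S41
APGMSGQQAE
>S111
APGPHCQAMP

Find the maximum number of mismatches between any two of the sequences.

Pairwise Hamming distances:
  S392 vs S97: 1
  S392 vs S160: 5
  S392 vs S41: 2
  S392 vs S111: 4
  S97 vs S160: 5
  S97 vs S41: 3
  S97 vs S111: 4
  S160 vs S41: 7
  S160 vs S111: 6
  S41 vs S111: 6
The largest is 7, between S160 and S41.

7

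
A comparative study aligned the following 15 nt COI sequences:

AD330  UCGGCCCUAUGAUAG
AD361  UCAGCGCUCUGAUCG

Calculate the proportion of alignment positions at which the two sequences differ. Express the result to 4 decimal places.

0.2667

Differing sites — 3:G/A; 6:C/G; 9:A/C; 14:A/C.
There are 4 differences over 15 sites, so p = 4/15 = 0.2667.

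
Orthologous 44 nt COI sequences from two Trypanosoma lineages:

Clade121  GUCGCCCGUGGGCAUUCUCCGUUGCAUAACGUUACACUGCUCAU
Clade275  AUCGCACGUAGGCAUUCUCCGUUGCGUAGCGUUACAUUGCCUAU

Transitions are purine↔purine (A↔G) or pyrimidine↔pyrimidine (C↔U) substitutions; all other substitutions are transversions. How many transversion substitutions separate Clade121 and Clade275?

1

Mismatches occur at site 1 (G/A, transition), site 6 (C/A, transversion), site 10 (G/A, transition), site 26 (A/G, transition), site 29 (A/G, transition), site 37 (C/U, transition), site 41 (U/C, transition), site 42 (C/U, transition).
Of the 8 differences, 7 transitions and 1 transversion, so the answer is 1.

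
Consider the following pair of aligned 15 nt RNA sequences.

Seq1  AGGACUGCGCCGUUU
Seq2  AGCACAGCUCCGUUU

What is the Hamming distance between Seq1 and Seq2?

3

Differing sites — 3:G/C; 6:U/A; 9:G/U.
That gives 3 mismatches out of 15 aligned sites, so the Hamming distance is 3.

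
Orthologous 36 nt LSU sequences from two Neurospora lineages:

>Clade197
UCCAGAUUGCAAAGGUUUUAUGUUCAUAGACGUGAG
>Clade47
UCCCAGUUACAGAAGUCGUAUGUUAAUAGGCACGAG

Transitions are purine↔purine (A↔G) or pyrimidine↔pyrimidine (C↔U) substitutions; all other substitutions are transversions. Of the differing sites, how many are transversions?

3

Differing sites — 4:A/C (Tv); 5:G/A (Ti); 6:A/G (Ti); 9:G/A (Ti); 12:A/G (Ti); 14:G/A (Ti); 17:U/C (Ti); 18:U/G (Tv); 25:C/A (Tv); 30:A/G (Ti); 32:G/A (Ti); 33:U/C (Ti).
Of the 12 differences, 9 transitions and 3 transversions, so the answer is 3.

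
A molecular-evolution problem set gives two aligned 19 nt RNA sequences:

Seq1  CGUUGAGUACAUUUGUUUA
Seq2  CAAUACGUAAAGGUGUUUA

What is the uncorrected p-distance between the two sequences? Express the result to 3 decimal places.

Mismatches occur at site 2 (G→A), site 3 (U→A), site 5 (G→A), site 6 (A→C), site 10 (C→A), site 12 (U→G), site 13 (U→G).
There are 7 differences over 19 sites, so p = 7/19 = 0.368.

0.368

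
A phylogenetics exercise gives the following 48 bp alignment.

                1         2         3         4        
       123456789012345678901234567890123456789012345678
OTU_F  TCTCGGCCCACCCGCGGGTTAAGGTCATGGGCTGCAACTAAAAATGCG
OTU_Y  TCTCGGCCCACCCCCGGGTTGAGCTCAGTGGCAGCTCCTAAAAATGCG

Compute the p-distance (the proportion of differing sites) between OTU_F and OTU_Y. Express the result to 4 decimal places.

0.1667

Differing sites — 14:G/C; 21:A/G; 24:G/C; 28:T/G; 29:G/T; 33:T/A; 36:A/T; 37:A/C.
There are 8 differences over 48 sites, so p = 8/48 = 0.1667.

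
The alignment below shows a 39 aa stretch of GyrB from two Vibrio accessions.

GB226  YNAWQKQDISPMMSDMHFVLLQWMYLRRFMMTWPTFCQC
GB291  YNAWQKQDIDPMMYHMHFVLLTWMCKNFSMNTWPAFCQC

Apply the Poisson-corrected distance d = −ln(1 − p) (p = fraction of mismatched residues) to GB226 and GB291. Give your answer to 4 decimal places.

Mismatches occur at site 10 (S↔D), site 14 (S↔Y), site 15 (D↔H), site 22 (Q↔T), site 25 (Y↔C), site 26 (L↔K), site 27 (R↔N), site 28 (R↔F), site 29 (F↔S), site 31 (M↔N), site 35 (T↔A).
p = 11/39 = 0.282051.
d = −ln(1 − 0.282051) = −ln(0.717949) = 0.3314.

0.3314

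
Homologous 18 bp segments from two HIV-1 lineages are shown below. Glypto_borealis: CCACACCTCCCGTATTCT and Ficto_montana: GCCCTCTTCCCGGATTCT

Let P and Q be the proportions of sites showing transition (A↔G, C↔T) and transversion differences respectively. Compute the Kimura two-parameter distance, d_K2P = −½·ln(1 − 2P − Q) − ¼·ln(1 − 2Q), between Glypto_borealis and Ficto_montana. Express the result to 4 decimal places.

Mismatches occur at site 1 (C/G, transversion), site 3 (A/C, transversion), site 5 (A/T, transversion), site 7 (C/T, transition), site 13 (T/G, transversion).
Of the 5 differences, 1 transition and 4 transversions over 18 sites: P = 1/18 = 0.055556, Q = 4/18 = 0.222222.
d = −0.5·ln(0.666666) − 0.25·ln(0.555556) = −0.5·(-0.405466) − 0.25·(-0.587786) = 0.3497.

0.3497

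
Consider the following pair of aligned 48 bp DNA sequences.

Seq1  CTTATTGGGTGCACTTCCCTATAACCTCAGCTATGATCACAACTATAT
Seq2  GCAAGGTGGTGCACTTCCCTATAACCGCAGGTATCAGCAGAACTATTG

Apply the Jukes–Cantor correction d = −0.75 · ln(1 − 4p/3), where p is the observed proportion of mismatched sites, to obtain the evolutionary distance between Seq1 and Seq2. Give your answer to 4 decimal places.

The sequences differ at positions 1 (C/G), 2 (T/C), 3 (T/A), 5 (T/G), 6 (T/G), 7 (G/T), 27 (T/G), 31 (C/G), 35 (G/C), 37 (T/G), 40 (C/G), 47 (A/T), 48 (T/G).
p = 13/48 = 0.270833.
d = −0.75 · ln(1 − (4/3)·0.270833) = −0.75 · ln(0.638889) = −0.75 · (-0.448025) = 0.3360.

0.3360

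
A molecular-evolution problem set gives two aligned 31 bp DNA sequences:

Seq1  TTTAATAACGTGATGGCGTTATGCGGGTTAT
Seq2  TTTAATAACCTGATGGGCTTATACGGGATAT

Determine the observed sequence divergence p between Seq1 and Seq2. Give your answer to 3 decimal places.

0.161

The sequences differ at positions 10 (G/C), 17 (C/G), 18 (G/C), 23 (G/A), 28 (T/A).
There are 5 differences over 31 sites, so p = 5/31 = 0.161.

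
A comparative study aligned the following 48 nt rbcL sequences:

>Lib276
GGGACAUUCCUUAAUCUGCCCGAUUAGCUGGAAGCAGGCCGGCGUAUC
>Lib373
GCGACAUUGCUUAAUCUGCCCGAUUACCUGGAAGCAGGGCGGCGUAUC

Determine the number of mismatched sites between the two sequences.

4

Differing sites — 2:G/C; 9:C/G; 27:G/C; 39:C/G.
That gives 4 mismatches out of 48 aligned sites, so the Hamming distance is 4.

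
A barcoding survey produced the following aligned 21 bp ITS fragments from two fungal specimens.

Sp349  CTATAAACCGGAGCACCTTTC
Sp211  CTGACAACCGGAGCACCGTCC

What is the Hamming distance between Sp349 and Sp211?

5

Differing sites — 3:A/G; 4:T/A; 5:A/C; 18:T/G; 20:T/C.
That gives 5 mismatches out of 21 aligned sites, so the Hamming distance is 5.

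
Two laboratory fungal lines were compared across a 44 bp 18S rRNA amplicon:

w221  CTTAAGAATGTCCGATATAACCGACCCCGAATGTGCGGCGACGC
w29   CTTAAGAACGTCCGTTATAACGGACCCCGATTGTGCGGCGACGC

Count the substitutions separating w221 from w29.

4

Differing sites — 9:T/C; 15:A/T; 22:C/G; 31:A/T.
That gives 4 mismatches out of 44 aligned sites, so the Hamming distance is 4.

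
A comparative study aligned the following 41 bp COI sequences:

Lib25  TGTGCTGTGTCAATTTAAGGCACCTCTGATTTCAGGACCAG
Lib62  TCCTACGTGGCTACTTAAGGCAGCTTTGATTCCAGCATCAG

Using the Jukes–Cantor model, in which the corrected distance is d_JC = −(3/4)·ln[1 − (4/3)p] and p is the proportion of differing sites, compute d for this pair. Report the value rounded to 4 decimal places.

0.4121

Mismatches occur at site 2 (G→C), site 3 (T→C), site 4 (G→T), site 5 (C→A), site 6 (T→C), site 10 (T→G), site 12 (A→T), site 14 (T→C), site 23 (C→G), site 26 (C→T), site 32 (T→C), site 36 (G→C), site 38 (C→T).
p = 13/41 = 0.317073.
d = −0.75 · ln(1 − (4/3)·0.317073) = −0.75 · ln(0.577236) = −0.75 · (-0.549504) = 0.4121.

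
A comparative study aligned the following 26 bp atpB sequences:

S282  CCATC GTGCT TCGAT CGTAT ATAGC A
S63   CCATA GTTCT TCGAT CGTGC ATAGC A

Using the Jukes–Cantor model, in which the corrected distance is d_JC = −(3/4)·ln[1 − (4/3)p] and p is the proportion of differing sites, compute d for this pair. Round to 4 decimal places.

Differing sites — 5:C/A; 8:G/T; 19:A/G; 20:T/C.
p = 4/26 = 0.153846.
d = −0.75 · ln(1 − (4/3)·0.153846) = −0.75 · ln(0.794872) = −0.75 · (-0.229574) = 0.1722.

0.1722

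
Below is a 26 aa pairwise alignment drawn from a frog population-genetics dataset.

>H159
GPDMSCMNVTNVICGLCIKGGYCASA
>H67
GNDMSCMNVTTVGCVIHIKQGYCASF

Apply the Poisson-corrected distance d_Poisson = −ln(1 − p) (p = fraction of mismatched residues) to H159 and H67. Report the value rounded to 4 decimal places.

0.3677

The sequences differ at positions 2 (P/N), 11 (N/T), 13 (I/G), 15 (G/V), 16 (L/I), 17 (C/H), 20 (G/Q), 26 (A/F).
p = 8/26 = 0.307692.
d = −ln(1 − 0.307692) = −ln(0.692308) = 0.3677.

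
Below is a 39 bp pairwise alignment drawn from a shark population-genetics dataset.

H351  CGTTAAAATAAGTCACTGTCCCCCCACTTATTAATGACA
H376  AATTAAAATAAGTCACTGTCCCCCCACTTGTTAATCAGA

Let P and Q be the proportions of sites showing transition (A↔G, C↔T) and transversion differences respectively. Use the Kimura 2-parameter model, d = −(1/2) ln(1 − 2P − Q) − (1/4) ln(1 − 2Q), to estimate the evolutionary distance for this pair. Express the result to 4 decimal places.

The sequences differ at positions 1 (C/A, transversion), 2 (G/A, transition), 30 (A/G, transition), 36 (G/C, transversion), 38 (C/G, transversion).
Of the 5 differences, 2 transitions and 3 transversions over 39 sites: P = 2/39 = 0.051282, Q = 3/39 = 0.076923.
d = −0.5·ln(0.820513) − 0.25·ln(0.846154) = −0.5·(-0.197826) − 0.25·(-0.167054) = 0.1407.

0.1407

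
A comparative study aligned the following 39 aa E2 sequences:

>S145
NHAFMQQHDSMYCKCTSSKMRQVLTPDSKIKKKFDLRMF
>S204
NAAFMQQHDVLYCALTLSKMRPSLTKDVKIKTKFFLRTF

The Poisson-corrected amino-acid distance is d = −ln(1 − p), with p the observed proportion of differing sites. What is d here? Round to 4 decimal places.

0.4055

The sequences differ at positions 2 (H/A), 10 (S/V), 11 (M/L), 14 (K/A), 15 (C/L), 17 (S/L), 22 (Q/P), 23 (V/S), 26 (P/K), 28 (S/V), 32 (K/T), 35 (D/F), 38 (M/T).
p = 13/39 = 0.333333.
d = −ln(1 − 0.333333) = −ln(0.666667) = 0.4055.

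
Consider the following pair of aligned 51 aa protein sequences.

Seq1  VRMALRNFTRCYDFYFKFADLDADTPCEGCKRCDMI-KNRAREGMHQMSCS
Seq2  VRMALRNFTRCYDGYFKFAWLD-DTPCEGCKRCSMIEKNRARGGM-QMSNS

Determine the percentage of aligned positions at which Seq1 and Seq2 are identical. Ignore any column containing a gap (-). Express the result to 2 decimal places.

Excluding the 3 gap columns leaves 48 comparable sites.
The sequences differ at positions 14 (F/G), 20 (D/W), 34 (D/S), 43 (E/G), 50 (C/N).
43 of the 48 comparable sites match, so the percent identity is 43/48 × 100 = 89.58%.

89.58%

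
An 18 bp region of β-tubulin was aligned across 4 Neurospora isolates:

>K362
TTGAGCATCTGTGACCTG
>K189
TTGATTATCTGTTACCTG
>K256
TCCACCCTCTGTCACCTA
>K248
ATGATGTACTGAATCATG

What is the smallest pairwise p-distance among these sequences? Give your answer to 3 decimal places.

Pairwise Hamming distances:
  K362 vs K189: 3
  K362 vs K256: 6
  K362 vs K248: 9
  K189 vs K256: 7
  K189 vs K248: 8
  K256 vs K248: 12
The smallest is 3 mismatches, between K362 and K189; p = 3/18 = 0.167.

0.167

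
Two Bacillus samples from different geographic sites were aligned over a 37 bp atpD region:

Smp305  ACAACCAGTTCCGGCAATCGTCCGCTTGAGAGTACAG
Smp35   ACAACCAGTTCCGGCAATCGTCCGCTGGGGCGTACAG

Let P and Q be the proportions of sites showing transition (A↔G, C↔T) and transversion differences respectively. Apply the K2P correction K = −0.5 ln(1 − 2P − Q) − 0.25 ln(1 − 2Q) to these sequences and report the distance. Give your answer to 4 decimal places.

Mismatches occur at site 27 (T→G, transversion), site 29 (A→G, transition), site 31 (A→C, transversion).
Of the 3 differences, 1 transition and 2 transversions over 37 sites: P = 1/37 = 0.027027, Q = 2/37 = 0.054054.
d = −0.5·ln(0.891892) − 0.25·ln(0.891892) = −0.5·(-0.114410) − 0.25·(-0.114410) = 0.0858.

0.0858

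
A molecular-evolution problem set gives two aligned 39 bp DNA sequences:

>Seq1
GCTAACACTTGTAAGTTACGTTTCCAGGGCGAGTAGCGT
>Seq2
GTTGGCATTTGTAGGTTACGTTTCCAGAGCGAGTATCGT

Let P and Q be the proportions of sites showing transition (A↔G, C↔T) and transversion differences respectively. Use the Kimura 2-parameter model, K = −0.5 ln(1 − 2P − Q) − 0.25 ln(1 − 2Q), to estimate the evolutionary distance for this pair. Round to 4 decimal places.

The sequences differ at positions 2 (C/T, transition), 4 (A/G, transition), 5 (A/G, transition), 8 (C/T, transition), 14 (A/G, transition), 28 (G/A, transition), 36 (G/T, transversion).
Of the 7 differences, 6 transitions and 1 transversion over 39 sites: P = 6/39 = 0.153846, Q = 1/39 = 0.025641.
d = −0.5·ln(0.666667) − 0.25·ln(0.948718) = −0.5·(-0.405465) − 0.25·(-0.052644) = 0.2159.

0.2159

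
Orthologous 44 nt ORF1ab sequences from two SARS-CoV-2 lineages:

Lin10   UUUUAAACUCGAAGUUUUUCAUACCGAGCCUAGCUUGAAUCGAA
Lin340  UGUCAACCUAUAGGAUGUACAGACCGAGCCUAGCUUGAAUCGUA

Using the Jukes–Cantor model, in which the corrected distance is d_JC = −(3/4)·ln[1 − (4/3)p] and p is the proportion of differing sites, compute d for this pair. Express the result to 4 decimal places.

Differing sites — 2:U/G; 4:U/C; 7:A/C; 10:C/A; 11:G/U; 13:A/G; 15:U/A; 17:U/G; 19:U/A; 22:U/G; 43:A/U.
p = 11/44 = 0.250000.
d = −0.75 · ln(1 − (4/3)·0.250000) = −0.75 · ln(0.666667) = −0.75 · (-0.405465) = 0.3041.

0.3041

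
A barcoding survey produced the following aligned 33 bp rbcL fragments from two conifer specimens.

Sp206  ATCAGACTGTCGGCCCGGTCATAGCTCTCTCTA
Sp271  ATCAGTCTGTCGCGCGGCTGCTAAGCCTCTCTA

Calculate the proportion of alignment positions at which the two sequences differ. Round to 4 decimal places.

The sequences differ at positions 6 (A/T), 13 (G/C), 14 (C/G), 16 (C/G), 18 (G/C), 20 (C/G), 21 (A/C), 24 (G/A), 25 (C/G), 26 (T/C).
There are 10 differences over 33 sites, so p = 10/33 = 0.3030.

0.3030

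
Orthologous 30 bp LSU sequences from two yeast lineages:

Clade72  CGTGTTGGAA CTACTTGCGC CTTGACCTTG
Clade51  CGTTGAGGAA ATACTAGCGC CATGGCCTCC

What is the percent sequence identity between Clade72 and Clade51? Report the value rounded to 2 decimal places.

70.00%

The sequences differ at positions 4 (G/T), 5 (T/G), 6 (T/A), 11 (C/A), 16 (T/A), 22 (T/A), 25 (A/G), 29 (T/C), 30 (G/C).
21 of the 30 sites match, so the percent identity is 21/30 × 100 = 70.00%.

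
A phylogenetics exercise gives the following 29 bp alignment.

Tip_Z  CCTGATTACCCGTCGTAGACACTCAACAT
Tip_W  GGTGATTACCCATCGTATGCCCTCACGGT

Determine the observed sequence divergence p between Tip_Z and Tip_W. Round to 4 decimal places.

Differing sites — 1:C/G; 2:C/G; 12:G/A; 18:G/T; 19:A/G; 21:A/C; 26:A/C; 27:C/G; 28:A/G.
There are 9 differences over 29 sites, so p = 9/29 = 0.3103.

0.3103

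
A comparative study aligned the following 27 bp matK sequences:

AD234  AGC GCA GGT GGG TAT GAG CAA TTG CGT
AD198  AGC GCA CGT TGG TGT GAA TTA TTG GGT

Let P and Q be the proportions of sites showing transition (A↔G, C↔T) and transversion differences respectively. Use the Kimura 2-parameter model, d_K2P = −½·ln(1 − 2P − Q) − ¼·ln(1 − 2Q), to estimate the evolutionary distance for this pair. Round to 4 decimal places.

0.3192

Differing sites — 7:G/C (Tv); 10:G/T (Tv); 14:A/G (Ti); 18:G/A (Ti); 19:C/T (Ti); 20:A/T (Tv); 25:C/G (Tv).
Of the 7 differences, 3 transitions and 4 transversions over 27 sites: P = 3/27 = 0.111111, Q = 4/27 = 0.148148.
d = −0.5·ln(0.629630) − 0.25·ln(0.703704) = −0.5·(-0.462623) − 0.25·(-0.351397) = 0.3192.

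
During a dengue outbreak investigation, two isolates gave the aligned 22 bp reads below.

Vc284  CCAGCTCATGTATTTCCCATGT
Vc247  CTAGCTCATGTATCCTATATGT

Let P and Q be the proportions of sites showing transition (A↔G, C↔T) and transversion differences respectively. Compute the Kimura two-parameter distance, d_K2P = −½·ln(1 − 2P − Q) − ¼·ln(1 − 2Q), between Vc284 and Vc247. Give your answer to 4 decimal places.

0.3704

The sequences differ at positions 2 (C/T, transition), 14 (T/C, transition), 15 (T/C, transition), 16 (C/T, transition), 17 (C/A, transversion), 18 (C/T, transition).
Of the 6 differences, 5 transitions and 1 transversion over 22 sites: P = 5/22 = 0.227273, Q = 1/22 = 0.045455.
d = −0.5·ln(0.499999) − 0.25·ln(0.909090) = −0.5·(-0.693149) − 0.25·(-0.095311) = 0.3704.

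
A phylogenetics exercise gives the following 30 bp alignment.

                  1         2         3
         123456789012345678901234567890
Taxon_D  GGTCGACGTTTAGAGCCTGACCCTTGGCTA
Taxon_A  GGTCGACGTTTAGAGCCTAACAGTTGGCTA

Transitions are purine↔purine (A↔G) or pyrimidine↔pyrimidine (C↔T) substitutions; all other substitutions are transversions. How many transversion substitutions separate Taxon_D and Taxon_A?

2

Mismatches occur at site 19 (G↔A, transition), site 22 (C↔A, transversion), site 23 (C↔G, transversion).
Of the 3 differences, 1 transition and 2 transversions, so the answer is 2.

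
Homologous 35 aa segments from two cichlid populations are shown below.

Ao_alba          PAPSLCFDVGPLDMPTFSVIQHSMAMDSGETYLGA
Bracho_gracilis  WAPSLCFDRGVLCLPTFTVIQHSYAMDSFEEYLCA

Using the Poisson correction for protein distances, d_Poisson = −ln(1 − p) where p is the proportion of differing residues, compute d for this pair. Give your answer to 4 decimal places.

0.3365

Differing sites — 1:P/W; 9:V/R; 11:P/V; 13:D/C; 14:M/L; 18:S/T; 24:M/Y; 29:G/F; 31:T/E; 34:G/C.
p = 10/35 = 0.285714.
d = −ln(1 − 0.285714) = −ln(0.714286) = 0.3365.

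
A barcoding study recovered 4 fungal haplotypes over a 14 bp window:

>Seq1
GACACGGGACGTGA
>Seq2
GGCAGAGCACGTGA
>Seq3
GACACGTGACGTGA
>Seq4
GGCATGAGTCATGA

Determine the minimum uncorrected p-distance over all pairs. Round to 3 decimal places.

Pairwise Hamming distances:
  Seq1 vs Seq2: 4
  Seq1 vs Seq3: 1
  Seq1 vs Seq4: 5
  Seq2 vs Seq3: 5
  Seq2 vs Seq4: 6
  Seq3 vs Seq4: 5
The smallest is 1 mismatch, between Seq1 and Seq3; p = 1/14 = 0.071.

0.071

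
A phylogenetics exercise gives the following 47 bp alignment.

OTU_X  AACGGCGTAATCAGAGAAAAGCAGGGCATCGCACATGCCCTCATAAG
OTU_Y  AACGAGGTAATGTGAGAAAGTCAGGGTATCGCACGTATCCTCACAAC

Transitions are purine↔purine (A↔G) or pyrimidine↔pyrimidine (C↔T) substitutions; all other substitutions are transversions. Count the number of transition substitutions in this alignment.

7

The sequences differ at positions 5 (G/A, transition), 6 (C/G, transversion), 12 (C/G, transversion), 13 (A/T, transversion), 20 (A/G, transition), 21 (G/T, transversion), 27 (C/T, transition), 35 (A/G, transition), 37 (G/A, transition), 38 (C/T, transition), 44 (T/C, transition), 47 (G/C, transversion).
Of the 12 differences, 7 transitions and 5 transversions, so the answer is 7.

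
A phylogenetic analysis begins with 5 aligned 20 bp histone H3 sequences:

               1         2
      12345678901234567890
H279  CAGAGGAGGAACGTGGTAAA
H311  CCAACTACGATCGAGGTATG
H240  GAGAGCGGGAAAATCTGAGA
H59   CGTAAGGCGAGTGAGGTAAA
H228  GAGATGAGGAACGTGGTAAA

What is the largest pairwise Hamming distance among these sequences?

Pairwise Hamming distances:
  H279 vs H311: 9
  H279 vs H240: 9
  H279 vs H59: 8
  H279 vs H228: 2
  H311 vs H240: 16
  H311 vs H59: 9
  H311 vs H228: 10
  H240 vs H59: 14
  H240 vs H228: 9
  H59 vs H228: 9
The largest is 16, between H311 and H240.

16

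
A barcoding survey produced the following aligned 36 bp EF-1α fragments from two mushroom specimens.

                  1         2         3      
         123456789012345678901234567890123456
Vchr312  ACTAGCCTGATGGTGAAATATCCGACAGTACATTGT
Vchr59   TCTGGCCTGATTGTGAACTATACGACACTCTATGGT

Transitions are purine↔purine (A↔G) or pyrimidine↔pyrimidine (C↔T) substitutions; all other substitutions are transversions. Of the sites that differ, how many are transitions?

Differing sites — 1:A/T (Tv); 4:A/G (Ti); 12:G/T (Tv); 18:A/C (Tv); 22:C/A (Tv); 28:G/C (Tv); 30:A/C (Tv); 31:C/T (Ti); 34:T/G (Tv).
Of the 9 differences, 2 transitions and 7 transversions, so the answer is 2.

2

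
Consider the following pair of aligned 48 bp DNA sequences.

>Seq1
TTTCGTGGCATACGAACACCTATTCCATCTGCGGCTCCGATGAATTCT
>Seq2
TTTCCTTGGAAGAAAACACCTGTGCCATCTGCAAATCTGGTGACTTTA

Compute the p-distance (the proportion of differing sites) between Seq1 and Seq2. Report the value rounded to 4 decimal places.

Differing sites — 5:G/C; 7:G/T; 9:C/G; 11:T/A; 12:A/G; 13:C/A; 14:G/A; 22:A/G; 24:T/G; 33:G/A; 34:G/A; 35:C/A; 38:C/T; 40:A/G; 44:A/C; 47:C/T; 48:T/A.
There are 17 differences over 48 sites, so p = 17/48 = 0.3542.

0.3542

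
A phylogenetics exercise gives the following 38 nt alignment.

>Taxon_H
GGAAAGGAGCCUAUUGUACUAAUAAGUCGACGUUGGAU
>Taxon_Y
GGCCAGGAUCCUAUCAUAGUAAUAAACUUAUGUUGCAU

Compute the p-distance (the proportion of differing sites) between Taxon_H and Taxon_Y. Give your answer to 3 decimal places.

Differing sites — 3:A/C; 4:A/C; 9:G/U; 15:U/C; 16:G/A; 19:C/G; 26:G/A; 27:U/C; 28:C/U; 29:G/U; 31:C/U; 36:G/C.
There are 12 differences over 38 sites, so p = 12/38 = 0.316.

0.316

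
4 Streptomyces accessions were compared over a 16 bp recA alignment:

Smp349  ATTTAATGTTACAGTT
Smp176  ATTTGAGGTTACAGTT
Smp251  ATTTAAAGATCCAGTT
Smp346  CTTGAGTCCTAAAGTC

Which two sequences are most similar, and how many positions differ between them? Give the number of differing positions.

2

Pairwise Hamming distances:
  Smp349 vs Smp176: 2
  Smp349 vs Smp251: 3
  Smp349 vs Smp346: 7
  Smp176 vs Smp251: 4
  Smp176 vs Smp346: 9
  Smp251 vs Smp346: 9
The smallest is 2, between Smp349 and Smp176.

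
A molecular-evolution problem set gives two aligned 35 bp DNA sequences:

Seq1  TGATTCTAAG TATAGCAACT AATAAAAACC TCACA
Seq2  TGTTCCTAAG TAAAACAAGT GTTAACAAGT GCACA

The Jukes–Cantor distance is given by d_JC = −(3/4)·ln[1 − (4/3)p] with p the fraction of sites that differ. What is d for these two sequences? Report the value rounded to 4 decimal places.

The sequences differ at positions 3 (A/T), 5 (T/C), 13 (T/A), 15 (G/A), 19 (C/G), 21 (A/G), 22 (A/T), 26 (A/C), 29 (C/G), 30 (C/T), 31 (T/G).
p = 11/35 = 0.314286.
d = −0.75 · ln(1 − (4/3)·0.314286) = −0.75 · ln(0.580952) = −0.75 · (-0.543087) = 0.4073.

0.4073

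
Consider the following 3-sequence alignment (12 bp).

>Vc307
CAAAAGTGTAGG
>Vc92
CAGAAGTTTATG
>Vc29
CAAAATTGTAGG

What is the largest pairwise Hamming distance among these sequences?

Pairwise Hamming distances:
  Vc307 vs Vc92: 3
  Vc307 vs Vc29: 1
  Vc92 vs Vc29: 4
The largest is 4, between Vc92 and Vc29.

4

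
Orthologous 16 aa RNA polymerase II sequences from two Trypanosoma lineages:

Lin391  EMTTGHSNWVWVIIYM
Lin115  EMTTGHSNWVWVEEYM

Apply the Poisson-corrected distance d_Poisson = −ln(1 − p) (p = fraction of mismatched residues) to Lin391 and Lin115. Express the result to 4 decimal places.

The sequences differ at positions 13 (I/E), 14 (I/E).
p = 2/16 = 0.125000.
d = −ln(1 − 0.125000) = −ln(0.875000) = 0.1335.

0.1335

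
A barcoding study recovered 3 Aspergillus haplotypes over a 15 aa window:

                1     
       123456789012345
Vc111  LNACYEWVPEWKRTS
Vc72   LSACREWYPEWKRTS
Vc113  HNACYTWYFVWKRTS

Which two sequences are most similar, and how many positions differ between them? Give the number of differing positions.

Pairwise Hamming distances:
  Vc111 vs Vc72: 3
  Vc111 vs Vc113: 5
  Vc72 vs Vc113: 6
The smallest is 3, between Vc111 and Vc72.

3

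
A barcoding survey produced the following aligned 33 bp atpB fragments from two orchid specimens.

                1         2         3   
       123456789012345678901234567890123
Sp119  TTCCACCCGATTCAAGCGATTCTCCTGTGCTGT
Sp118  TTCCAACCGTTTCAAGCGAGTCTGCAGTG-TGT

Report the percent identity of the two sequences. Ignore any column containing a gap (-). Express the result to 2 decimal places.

Excluding the 1 gap column leaves 32 comparable sites.
The sequences differ at positions 6 (C/A), 10 (A/T), 20 (T/G), 24 (C/G), 26 (T/A).
27 of the 32 comparable sites match, so the percent identity is 27/32 × 100 = 84.38%.

84.38%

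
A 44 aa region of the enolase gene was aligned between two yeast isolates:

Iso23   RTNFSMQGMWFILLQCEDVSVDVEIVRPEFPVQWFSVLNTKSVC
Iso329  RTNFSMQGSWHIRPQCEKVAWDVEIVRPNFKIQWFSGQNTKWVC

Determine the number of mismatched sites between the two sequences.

13

Differing sites — 9:M/S; 11:F/H; 13:L/R; 14:L/P; 18:D/K; 20:S/A; 21:V/W; 29:E/N; 31:P/K; 32:V/I; 37:V/G; 38:L/Q; 42:S/W.
That gives 13 mismatches out of 44 aligned sites, so the Hamming distance is 13.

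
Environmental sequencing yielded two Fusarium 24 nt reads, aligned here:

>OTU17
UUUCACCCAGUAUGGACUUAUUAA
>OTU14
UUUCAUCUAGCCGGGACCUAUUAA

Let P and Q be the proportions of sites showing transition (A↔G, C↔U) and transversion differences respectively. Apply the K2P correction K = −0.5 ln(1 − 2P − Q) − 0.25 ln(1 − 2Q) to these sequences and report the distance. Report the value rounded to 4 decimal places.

Differing sites — 6:C/U (Ti); 8:C/U (Ti); 11:U/C (Ti); 12:A/C (Tv); 13:U/G (Tv); 18:U/C (Ti).
Of the 6 differences, 4 transitions and 2 transversions over 24 sites: P = 4/24 = 0.166667, Q = 2/24 = 0.083333.
d = −0.5·ln(0.583333) − 0.25·ln(0.833334) = −0.5·(-0.538997) − 0.25·(-0.182321) = 0.3151.

0.3151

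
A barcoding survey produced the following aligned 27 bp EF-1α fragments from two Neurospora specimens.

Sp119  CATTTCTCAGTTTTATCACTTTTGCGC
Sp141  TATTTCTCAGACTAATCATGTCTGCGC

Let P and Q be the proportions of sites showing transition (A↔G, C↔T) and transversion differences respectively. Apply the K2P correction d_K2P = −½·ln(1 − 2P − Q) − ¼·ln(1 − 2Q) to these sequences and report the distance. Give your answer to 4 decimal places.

Differing sites — 1:C/T (Ti); 11:T/A (Tv); 12:T/C (Ti); 14:T/A (Tv); 19:C/T (Ti); 20:T/G (Tv); 22:T/C (Ti).
Of the 7 differences, 4 transitions and 3 transversions over 27 sites: P = 4/27 = 0.148148, Q = 3/27 = 0.111111.
d = −0.5·ln(0.592593) − 0.25·ln(0.777778) = −0.5·(-0.523247) − 0.25·(-0.251314) = 0.3245.

0.3245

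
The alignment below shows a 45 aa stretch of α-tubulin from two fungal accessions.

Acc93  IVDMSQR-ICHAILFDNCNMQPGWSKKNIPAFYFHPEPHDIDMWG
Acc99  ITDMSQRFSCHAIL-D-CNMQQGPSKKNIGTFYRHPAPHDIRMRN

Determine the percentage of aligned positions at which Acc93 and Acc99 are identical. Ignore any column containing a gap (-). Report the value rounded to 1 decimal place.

73.8%

Excluding the 3 gap columns leaves 42 comparable sites.
Differing sites — 2:V/T; 9:I/S; 22:P/Q; 24:W/P; 30:P/G; 31:A/T; 34:F/R; 37:E/A; 42:D/R; 44:W/R; 45:G/N.
31 of the 42 comparable sites match, so the percent identity is 31/42 × 100 = 73.8%.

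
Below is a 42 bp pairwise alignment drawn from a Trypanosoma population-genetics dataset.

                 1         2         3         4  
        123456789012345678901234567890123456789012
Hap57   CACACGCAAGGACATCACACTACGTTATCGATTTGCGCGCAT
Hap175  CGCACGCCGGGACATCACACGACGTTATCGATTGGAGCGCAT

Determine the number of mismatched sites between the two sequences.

6

Mismatches occur at site 2 (A/G), site 8 (A/C), site 9 (A/G), site 21 (T/G), site 34 (T/G), site 36 (C/A).
That gives 6 mismatches out of 42 aligned sites, so the Hamming distance is 6.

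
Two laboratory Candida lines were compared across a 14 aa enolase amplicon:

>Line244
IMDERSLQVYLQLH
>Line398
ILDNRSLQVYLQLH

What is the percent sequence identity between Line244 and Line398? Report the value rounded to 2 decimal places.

The sequences differ at positions 2 (M/L), 4 (E/N).
12 of the 14 sites match, so the percent identity is 12/14 × 100 = 85.71%.

85.71%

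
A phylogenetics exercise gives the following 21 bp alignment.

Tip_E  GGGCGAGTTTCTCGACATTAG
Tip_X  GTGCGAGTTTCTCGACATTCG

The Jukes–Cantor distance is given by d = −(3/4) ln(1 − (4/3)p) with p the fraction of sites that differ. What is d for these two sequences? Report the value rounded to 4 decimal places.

Mismatches occur at site 2 (G→T), site 20 (A→C).
p = 2/21 = 0.095238.
d = −0.75 · ln(1 − (4/3)·0.095238) = −0.75 · ln(0.873016) = −0.75 · (-0.135801) = 0.1019.

0.1019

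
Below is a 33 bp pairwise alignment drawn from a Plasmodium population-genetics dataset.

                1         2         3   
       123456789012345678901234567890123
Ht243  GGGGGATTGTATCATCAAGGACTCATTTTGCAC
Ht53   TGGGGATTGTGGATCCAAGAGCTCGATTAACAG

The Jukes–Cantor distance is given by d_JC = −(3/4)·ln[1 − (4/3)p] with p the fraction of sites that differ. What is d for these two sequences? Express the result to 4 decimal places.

The sequences differ at positions 1 (G/T), 11 (A/G), 12 (T/G), 13 (C/A), 14 (A/T), 15 (T/C), 20 (G/A), 21 (A/G), 25 (A/G), 26 (T/A), 29 (T/A), 30 (G/A), 33 (C/G).
p = 13/33 = 0.393939.
d = −0.75 · ln(1 − (4/3)·0.393939) = −0.75 · ln(0.474748) = −0.75 · (-0.744971) = 0.5587.

0.5587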